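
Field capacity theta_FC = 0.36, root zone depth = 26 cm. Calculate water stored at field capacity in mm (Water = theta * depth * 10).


Step 1: Water (mm) = theta_FC * depth (cm) * 10
Step 2: Water = 0.36 * 26 * 10
Step 3: Water = 93.6 mm

93.6


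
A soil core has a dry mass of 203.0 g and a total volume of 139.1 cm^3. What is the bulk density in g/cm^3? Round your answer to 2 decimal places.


Step 1: Identify the formula: BD = dry mass / volume
Step 2: Substitute values: BD = 203.0 / 139.1
Step 3: BD = 1.46 g/cm^3

1.46


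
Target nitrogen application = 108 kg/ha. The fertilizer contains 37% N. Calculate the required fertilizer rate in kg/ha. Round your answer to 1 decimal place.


Step 1: Fertilizer rate = target N / (N content / 100)
Step 2: Rate = 108 / (37 / 100)
Step 3: Rate = 108 / 0.37
Step 4: Rate = 291.9 kg/ha

291.9


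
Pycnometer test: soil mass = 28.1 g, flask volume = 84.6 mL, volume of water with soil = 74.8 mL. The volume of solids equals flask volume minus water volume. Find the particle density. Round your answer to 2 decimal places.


Step 1: Volume of solids = flask volume - water volume with soil
Step 2: V_solids = 84.6 - 74.8 = 9.8 mL
Step 3: Particle density = mass / V_solids = 28.1 / 9.8 = 2.87 g/cm^3

2.87


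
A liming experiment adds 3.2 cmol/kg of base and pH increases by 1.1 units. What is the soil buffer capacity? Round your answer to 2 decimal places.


Step 1: BC = change in base / change in pH
Step 2: BC = 3.2 / 1.1
Step 3: BC = 2.91 cmol/(kg*pH unit)

2.91


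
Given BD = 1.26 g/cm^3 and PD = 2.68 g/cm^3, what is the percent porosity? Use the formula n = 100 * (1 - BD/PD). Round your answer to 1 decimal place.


Step 1: Formula: n = 100 * (1 - BD / PD)
Step 2: n = 100 * (1 - 1.26 / 2.68)
Step 3: n = 100 * (1 - 0.47015)
Step 4: n = 53.0%

53.0


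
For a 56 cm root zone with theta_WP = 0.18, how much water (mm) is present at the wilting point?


Step 1: Water (mm) = theta_WP * depth * 10
Step 2: Water = 0.18 * 56 * 10
Step 3: Water = 100.8 mm

100.8


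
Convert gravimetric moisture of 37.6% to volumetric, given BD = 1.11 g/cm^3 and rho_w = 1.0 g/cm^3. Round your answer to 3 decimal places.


Step 1: theta = (w / 100) * BD / rho_w
Step 2: theta = (37.6 / 100) * 1.11 / 1.0
Step 3: theta = 0.376 * 1.11
Step 4: theta = 0.417

0.417


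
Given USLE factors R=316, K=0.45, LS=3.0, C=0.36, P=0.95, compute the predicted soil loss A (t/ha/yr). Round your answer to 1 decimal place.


Step 1: A = R * K * LS * C * P
Step 2: R * K = 316 * 0.45 = 142.2
Step 3: (R*K) * LS = 142.2 * 3.0 = 426.6
Step 4: * C * P = 426.6 * 0.36 * 0.95 = 145.9
Step 5: A = 145.9 t/(ha*yr)

145.9


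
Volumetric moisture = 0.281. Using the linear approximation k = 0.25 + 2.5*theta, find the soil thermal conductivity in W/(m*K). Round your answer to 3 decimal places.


Step 1: k = 0.25 + 2.5 * theta
Step 2: k = 0.25 + 2.5 * 0.281
Step 3: k = 0.25 + 0.703
Step 4: k = 0.953 W/(m*K)

0.953


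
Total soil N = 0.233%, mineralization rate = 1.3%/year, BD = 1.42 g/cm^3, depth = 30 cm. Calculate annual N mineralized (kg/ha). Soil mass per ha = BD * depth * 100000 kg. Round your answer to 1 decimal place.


Step 1: Soil mass per ha = BD * depth * 100000 = 1.42 * 30 * 100000 = 4260000 kg
Step 2: Total N pool = soil mass * N%/100 = 4260000 * 0.233/100 = 9925.8 kg/ha
Step 3: N mineralized = N pool * rate%/100 = 9925.8 * 1.3/100 = 129.0 kg/ha/yr

129.0


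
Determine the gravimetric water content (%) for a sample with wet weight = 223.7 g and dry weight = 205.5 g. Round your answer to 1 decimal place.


Step 1: Water mass = wet - dry = 223.7 - 205.5 = 18.2 g
Step 2: w = 100 * water mass / dry mass
Step 3: w = 100 * 18.2 / 205.5 = 8.9%

8.9


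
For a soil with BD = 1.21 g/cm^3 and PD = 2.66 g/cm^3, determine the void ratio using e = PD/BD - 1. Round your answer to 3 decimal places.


Step 1: e = PD / BD - 1
Step 2: e = 2.66 / 1.21 - 1
Step 3: e = 2.19835 - 1
Step 4: e = 1.198

1.198


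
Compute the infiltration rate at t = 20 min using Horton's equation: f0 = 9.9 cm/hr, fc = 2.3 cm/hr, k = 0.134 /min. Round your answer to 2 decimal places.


Step 1: f = fc + (f0 - fc) * exp(-k * t)
Step 2: exp(-0.134 * 20) = 0.068563
Step 3: f = 2.3 + (9.9 - 2.3) * 0.068563
Step 4: f = 2.3 + 7.6 * 0.068563
Step 5: f = 2.82 cm/hr

2.82


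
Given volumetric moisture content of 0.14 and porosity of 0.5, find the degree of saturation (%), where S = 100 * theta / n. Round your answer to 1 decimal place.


Step 1: S = 100 * theta_v / n
Step 2: S = 100 * 0.14 / 0.5
Step 3: S = 28.0%

28.0


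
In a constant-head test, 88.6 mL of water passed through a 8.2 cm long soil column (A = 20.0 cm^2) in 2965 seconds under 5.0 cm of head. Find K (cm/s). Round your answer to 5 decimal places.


Step 1: K = Q * L / (A * t * h)
Step 2: Numerator = 88.6 * 8.2 = 726.52
Step 3: Denominator = 20.0 * 2965 * 5.0 = 296500.0
Step 4: K = 726.52 / 296500.0 = 0.00245 cm/s

0.00245


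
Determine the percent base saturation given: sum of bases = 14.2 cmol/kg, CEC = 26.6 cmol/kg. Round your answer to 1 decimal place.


Step 1: BS = 100 * (sum of bases) / CEC
Step 2: BS = 100 * 14.2 / 26.6
Step 3: BS = 53.4%

53.4


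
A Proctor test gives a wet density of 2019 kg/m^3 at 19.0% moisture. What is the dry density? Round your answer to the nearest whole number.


Step 1: Dry density = wet density / (1 + w/100)
Step 2: Dry density = 2019 / (1 + 19.0/100)
Step 3: Dry density = 2019 / 1.19
Step 4: Dry density = 1697 kg/m^3

1697


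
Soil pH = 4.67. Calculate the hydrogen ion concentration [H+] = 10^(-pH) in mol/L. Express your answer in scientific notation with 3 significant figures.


Step 1: [H+] = 10^(-pH)
Step 2: [H+] = 10^(-4.67)
Step 3: [H+] = 2.14e-05 mol/L

2.14e-05


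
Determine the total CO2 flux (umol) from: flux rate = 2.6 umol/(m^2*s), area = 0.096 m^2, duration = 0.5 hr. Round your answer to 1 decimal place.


Step 1: Convert time to seconds: 0.5 hr * 3600 = 1800.0 s
Step 2: Total = flux * area * time_s
Step 3: Total = 2.6 * 0.096 * 1800.0
Step 4: Total = 449.3 umol

449.3


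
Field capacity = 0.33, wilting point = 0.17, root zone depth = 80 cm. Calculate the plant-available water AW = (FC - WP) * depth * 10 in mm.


Step 1: Available water = (FC - WP) * depth * 10
Step 2: AW = (0.33 - 0.17) * 80 * 10
Step 3: AW = 0.16 * 80 * 10
Step 4: AW = 128.0 mm

128.0


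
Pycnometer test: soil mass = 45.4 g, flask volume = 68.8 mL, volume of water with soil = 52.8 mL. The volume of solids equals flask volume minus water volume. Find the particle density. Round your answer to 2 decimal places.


Step 1: Volume of solids = flask volume - water volume with soil
Step 2: V_solids = 68.8 - 52.8 = 16.0 mL
Step 3: Particle density = mass / V_solids = 45.4 / 16.0 = 2.84 g/cm^3

2.84


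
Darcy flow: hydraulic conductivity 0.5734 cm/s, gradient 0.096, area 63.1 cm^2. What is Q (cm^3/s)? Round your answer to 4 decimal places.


Step 1: Apply Darcy's law: Q = K * i * A
Step 2: Q = 0.5734 * 0.096 * 63.1
Step 3: Q = 3.4734 cm^3/s

3.4734


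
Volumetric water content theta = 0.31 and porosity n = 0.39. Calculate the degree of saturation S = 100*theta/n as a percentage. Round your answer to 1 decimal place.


Step 1: S = 100 * theta_v / n
Step 2: S = 100 * 0.31 / 0.39
Step 3: S = 79.5%

79.5


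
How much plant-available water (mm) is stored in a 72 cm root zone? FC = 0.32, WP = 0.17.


Step 1: Available water = (FC - WP) * depth * 10
Step 2: AW = (0.32 - 0.17) * 72 * 10
Step 3: AW = 0.15 * 72 * 10
Step 4: AW = 108.0 mm

108.0


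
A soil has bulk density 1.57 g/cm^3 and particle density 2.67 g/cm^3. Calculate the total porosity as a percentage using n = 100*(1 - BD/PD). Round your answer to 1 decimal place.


Step 1: Formula: n = 100 * (1 - BD / PD)
Step 2: n = 100 * (1 - 1.57 / 2.67)
Step 3: n = 100 * (1 - 0.58801)
Step 4: n = 41.2%

41.2


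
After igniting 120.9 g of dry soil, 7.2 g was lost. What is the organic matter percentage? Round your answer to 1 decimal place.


Step 1: OM% = 100 * LOI / sample mass
Step 2: OM = 100 * 7.2 / 120.9
Step 3: OM = 6.0%

6.0


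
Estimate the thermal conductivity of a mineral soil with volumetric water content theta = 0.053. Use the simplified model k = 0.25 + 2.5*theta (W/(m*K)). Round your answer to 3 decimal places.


Step 1: k = 0.25 + 2.5 * theta
Step 2: k = 0.25 + 2.5 * 0.053
Step 3: k = 0.25 + 0.133
Step 4: k = 0.383 W/(m*K)

0.383


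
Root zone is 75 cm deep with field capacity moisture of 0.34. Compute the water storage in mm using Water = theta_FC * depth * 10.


Step 1: Water (mm) = theta_FC * depth (cm) * 10
Step 2: Water = 0.34 * 75 * 10
Step 3: Water = 255.0 mm

255.0


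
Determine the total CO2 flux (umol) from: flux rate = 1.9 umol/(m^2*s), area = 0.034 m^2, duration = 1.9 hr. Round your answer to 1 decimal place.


Step 1: Convert time to seconds: 1.9 hr * 3600 = 6840.0 s
Step 2: Total = flux * area * time_s
Step 3: Total = 1.9 * 0.034 * 6840.0
Step 4: Total = 441.9 umol

441.9


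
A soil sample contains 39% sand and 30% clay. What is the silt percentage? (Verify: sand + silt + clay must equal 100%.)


Step 1: sand + silt + clay = 100%
Step 2: silt = 100 - sand - clay
Step 3: silt = 100 - 39 - 30
Step 4: silt = 31%

31


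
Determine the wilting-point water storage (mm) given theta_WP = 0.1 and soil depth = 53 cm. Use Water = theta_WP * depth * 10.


Step 1: Water (mm) = theta_WP * depth * 10
Step 2: Water = 0.1 * 53 * 10
Step 3: Water = 53.0 mm

53.0


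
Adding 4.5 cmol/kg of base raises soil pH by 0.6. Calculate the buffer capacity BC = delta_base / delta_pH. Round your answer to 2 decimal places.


Step 1: BC = change in base / change in pH
Step 2: BC = 4.5 / 0.6
Step 3: BC = 7.5 cmol/(kg*pH unit)

7.5


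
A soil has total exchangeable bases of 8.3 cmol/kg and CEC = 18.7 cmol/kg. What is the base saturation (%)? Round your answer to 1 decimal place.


Step 1: BS = 100 * (sum of bases) / CEC
Step 2: BS = 100 * 8.3 / 18.7
Step 3: BS = 44.4%

44.4


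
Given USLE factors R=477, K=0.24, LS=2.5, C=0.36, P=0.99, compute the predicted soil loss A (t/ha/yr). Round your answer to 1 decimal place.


Step 1: A = R * K * LS * C * P
Step 2: R * K = 477 * 0.24 = 114.48
Step 3: (R*K) * LS = 114.48 * 2.5 = 286.2
Step 4: * C * P = 286.2 * 0.36 * 0.99 = 102.0
Step 5: A = 102.0 t/(ha*yr)

102.0


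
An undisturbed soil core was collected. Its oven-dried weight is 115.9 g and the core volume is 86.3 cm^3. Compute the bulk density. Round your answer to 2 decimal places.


Step 1: Identify the formula: BD = dry mass / volume
Step 2: Substitute values: BD = 115.9 / 86.3
Step 3: BD = 1.34 g/cm^3

1.34


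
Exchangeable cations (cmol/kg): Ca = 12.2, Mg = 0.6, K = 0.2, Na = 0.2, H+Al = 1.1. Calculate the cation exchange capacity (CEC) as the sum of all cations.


Step 1: CEC = Ca + Mg + K + Na + (H+Al)
Step 2: CEC = 12.2 + 0.6 + 0.2 + 0.2 + 1.1
Step 3: CEC = 14.3 cmol/kg

14.3


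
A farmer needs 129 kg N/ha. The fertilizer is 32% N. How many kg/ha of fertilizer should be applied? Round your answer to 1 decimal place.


Step 1: Fertilizer rate = target N / (N content / 100)
Step 2: Rate = 129 / (32 / 100)
Step 3: Rate = 129 / 0.32
Step 4: Rate = 403.1 kg/ha

403.1


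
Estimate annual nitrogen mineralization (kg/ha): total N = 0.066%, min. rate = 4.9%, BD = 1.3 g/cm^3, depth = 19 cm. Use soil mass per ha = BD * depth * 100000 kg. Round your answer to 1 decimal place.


Step 1: Soil mass per ha = BD * depth * 100000 = 1.3 * 19 * 100000 = 2470000 kg
Step 2: Total N pool = soil mass * N%/100 = 2470000 * 0.066/100 = 1630.2 kg/ha
Step 3: N mineralized = N pool * rate%/100 = 1630.2 * 4.9/100 = 79.9 kg/ha/yr

79.9


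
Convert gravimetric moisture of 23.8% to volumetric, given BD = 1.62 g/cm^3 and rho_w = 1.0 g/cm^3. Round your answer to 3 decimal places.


Step 1: theta = (w / 100) * BD / rho_w
Step 2: theta = (23.8 / 100) * 1.62 / 1.0
Step 3: theta = 0.238 * 1.62
Step 4: theta = 0.386

0.386


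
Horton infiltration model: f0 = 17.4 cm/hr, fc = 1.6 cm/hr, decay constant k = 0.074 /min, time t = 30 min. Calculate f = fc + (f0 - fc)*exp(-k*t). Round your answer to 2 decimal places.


Step 1: f = fc + (f0 - fc) * exp(-k * t)
Step 2: exp(-0.074 * 30) = 0.108609
Step 3: f = 1.6 + (17.4 - 1.6) * 0.108609
Step 4: f = 1.6 + 15.8 * 0.108609
Step 5: f = 3.32 cm/hr

3.32


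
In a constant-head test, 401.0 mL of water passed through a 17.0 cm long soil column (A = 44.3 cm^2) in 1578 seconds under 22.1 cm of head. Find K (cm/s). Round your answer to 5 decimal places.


Step 1: K = Q * L / (A * t * h)
Step 2: Numerator = 401.0 * 17.0 = 6817.0
Step 3: Denominator = 44.3 * 1578 * 22.1 = 1544909.34
Step 4: K = 6817.0 / 1544909.34 = 0.00441 cm/s

0.00441


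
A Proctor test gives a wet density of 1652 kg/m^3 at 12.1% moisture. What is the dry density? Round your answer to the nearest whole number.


Step 1: Dry density = wet density / (1 + w/100)
Step 2: Dry density = 1652 / (1 + 12.1/100)
Step 3: Dry density = 1652 / 1.121
Step 4: Dry density = 1474 kg/m^3

1474


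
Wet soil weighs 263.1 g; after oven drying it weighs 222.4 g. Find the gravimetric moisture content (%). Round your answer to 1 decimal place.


Step 1: Water mass = wet - dry = 263.1 - 222.4 = 40.7 g
Step 2: w = 100 * water mass / dry mass
Step 3: w = 100 * 40.7 / 222.4 = 18.3%

18.3


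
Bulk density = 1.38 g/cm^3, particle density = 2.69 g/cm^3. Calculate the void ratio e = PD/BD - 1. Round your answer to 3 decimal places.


Step 1: e = PD / BD - 1
Step 2: e = 2.69 / 1.38 - 1
Step 3: e = 1.94928 - 1
Step 4: e = 0.949

0.949


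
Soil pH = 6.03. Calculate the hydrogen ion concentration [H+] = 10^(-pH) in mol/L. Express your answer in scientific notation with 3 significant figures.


Step 1: [H+] = 10^(-pH)
Step 2: [H+] = 10^(-6.03)
Step 3: [H+] = 9.33e-07 mol/L

9.33e-07


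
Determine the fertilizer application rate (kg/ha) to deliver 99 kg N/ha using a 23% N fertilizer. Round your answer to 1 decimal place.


Step 1: Fertilizer rate = target N / (N content / 100)
Step 2: Rate = 99 / (23 / 100)
Step 3: Rate = 99 / 0.23
Step 4: Rate = 430.4 kg/ha

430.4


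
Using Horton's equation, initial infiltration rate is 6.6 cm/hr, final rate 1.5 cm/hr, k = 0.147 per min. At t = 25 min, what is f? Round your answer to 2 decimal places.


Step 1: f = fc + (f0 - fc) * exp(-k * t)
Step 2: exp(-0.147 * 25) = 0.025349
Step 3: f = 1.5 + (6.6 - 1.5) * 0.025349
Step 4: f = 1.5 + 5.1 * 0.025349
Step 5: f = 1.63 cm/hr

1.63


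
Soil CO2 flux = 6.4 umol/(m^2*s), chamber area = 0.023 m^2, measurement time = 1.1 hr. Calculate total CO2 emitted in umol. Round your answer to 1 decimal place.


Step 1: Convert time to seconds: 1.1 hr * 3600 = 3960.0 s
Step 2: Total = flux * area * time_s
Step 3: Total = 6.4 * 0.023 * 3960.0
Step 4: Total = 582.9 umol

582.9


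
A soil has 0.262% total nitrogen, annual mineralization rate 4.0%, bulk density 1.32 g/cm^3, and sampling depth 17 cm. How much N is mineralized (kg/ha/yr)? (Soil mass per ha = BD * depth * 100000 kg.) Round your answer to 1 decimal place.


Step 1: Soil mass per ha = BD * depth * 100000 = 1.32 * 17 * 100000 = 2244000 kg
Step 2: Total N pool = soil mass * N%/100 = 2244000 * 0.262/100 = 5879.28 kg/ha
Step 3: N mineralized = N pool * rate%/100 = 5879.28 * 4.0/100 = 235.2 kg/ha/yr

235.2


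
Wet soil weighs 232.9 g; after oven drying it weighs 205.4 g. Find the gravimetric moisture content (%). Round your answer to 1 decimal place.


Step 1: Water mass = wet - dry = 232.9 - 205.4 = 27.5 g
Step 2: w = 100 * water mass / dry mass
Step 3: w = 100 * 27.5 / 205.4 = 13.4%

13.4


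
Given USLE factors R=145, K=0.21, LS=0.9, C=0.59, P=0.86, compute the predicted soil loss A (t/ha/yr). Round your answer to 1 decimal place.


Step 1: A = R * K * LS * C * P
Step 2: R * K = 145 * 0.21 = 30.45
Step 3: (R*K) * LS = 30.45 * 0.9 = 27.405
Step 4: * C * P = 27.405 * 0.59 * 0.86 = 13.9
Step 5: A = 13.9 t/(ha*yr)

13.9


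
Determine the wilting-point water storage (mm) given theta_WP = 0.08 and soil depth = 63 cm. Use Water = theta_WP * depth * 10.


Step 1: Water (mm) = theta_WP * depth * 10
Step 2: Water = 0.08 * 63 * 10
Step 3: Water = 50.4 mm

50.4


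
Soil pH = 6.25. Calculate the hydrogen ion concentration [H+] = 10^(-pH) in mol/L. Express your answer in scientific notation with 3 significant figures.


Step 1: [H+] = 10^(-pH)
Step 2: [H+] = 10^(-6.25)
Step 3: [H+] = 5.62e-07 mol/L

5.62e-07


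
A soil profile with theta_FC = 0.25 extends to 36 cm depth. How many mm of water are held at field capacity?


Step 1: Water (mm) = theta_FC * depth (cm) * 10
Step 2: Water = 0.25 * 36 * 10
Step 3: Water = 90.0 mm

90.0


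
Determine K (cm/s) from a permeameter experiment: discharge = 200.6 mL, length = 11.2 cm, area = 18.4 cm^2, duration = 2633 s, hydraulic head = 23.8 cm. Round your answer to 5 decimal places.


Step 1: K = Q * L / (A * t * h)
Step 2: Numerator = 200.6 * 11.2 = 2246.72
Step 3: Denominator = 18.4 * 2633 * 23.8 = 1153043.36
Step 4: K = 2246.72 / 1153043.36 = 0.00195 cm/s

0.00195


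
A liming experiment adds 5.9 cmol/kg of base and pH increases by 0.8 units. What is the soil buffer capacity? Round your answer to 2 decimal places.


Step 1: BC = change in base / change in pH
Step 2: BC = 5.9 / 0.8
Step 3: BC = 7.38 cmol/(kg*pH unit)

7.38


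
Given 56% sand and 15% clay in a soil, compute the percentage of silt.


Step 1: sand + silt + clay = 100%
Step 2: silt = 100 - sand - clay
Step 3: silt = 100 - 56 - 15
Step 4: silt = 29%

29


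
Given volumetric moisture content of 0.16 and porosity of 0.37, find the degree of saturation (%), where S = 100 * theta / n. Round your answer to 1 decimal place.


Step 1: S = 100 * theta_v / n
Step 2: S = 100 * 0.16 / 0.37
Step 3: S = 43.2%

43.2


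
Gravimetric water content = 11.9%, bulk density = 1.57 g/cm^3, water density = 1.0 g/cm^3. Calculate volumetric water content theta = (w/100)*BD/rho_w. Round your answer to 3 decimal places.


Step 1: theta = (w / 100) * BD / rho_w
Step 2: theta = (11.9 / 100) * 1.57 / 1.0
Step 3: theta = 0.119 * 1.57
Step 4: theta = 0.187

0.187


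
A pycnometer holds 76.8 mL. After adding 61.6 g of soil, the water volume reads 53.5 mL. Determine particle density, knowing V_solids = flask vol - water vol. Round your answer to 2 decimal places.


Step 1: Volume of solids = flask volume - water volume with soil
Step 2: V_solids = 76.8 - 53.5 = 23.3 mL
Step 3: Particle density = mass / V_solids = 61.6 / 23.3 = 2.64 g/cm^3

2.64


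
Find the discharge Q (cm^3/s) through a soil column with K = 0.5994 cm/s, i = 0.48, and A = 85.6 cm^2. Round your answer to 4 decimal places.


Step 1: Apply Darcy's law: Q = K * i * A
Step 2: Q = 0.5994 * 0.48 * 85.6
Step 3: Q = 24.6281 cm^3/s

24.6281


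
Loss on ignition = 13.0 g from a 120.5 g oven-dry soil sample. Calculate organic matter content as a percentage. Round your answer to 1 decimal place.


Step 1: OM% = 100 * LOI / sample mass
Step 2: OM = 100 * 13.0 / 120.5
Step 3: OM = 10.8%

10.8


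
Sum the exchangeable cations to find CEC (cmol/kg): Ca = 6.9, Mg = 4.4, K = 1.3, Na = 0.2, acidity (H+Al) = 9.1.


Step 1: CEC = Ca + Mg + K + Na + (H+Al)
Step 2: CEC = 6.9 + 4.4 + 1.3 + 0.2 + 9.1
Step 3: CEC = 21.9 cmol/kg

21.9


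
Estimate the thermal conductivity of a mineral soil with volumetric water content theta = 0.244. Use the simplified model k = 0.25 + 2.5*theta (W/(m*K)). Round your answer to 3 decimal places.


Step 1: k = 0.25 + 2.5 * theta
Step 2: k = 0.25 + 2.5 * 0.244
Step 3: k = 0.25 + 0.61
Step 4: k = 0.86 W/(m*K)

0.86


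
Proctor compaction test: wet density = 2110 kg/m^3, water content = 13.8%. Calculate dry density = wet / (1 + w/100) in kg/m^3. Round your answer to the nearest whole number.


Step 1: Dry density = wet density / (1 + w/100)
Step 2: Dry density = 2110 / (1 + 13.8/100)
Step 3: Dry density = 2110 / 1.138
Step 4: Dry density = 1854 kg/m^3

1854


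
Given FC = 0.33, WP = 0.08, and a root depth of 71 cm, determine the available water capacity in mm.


Step 1: Available water = (FC - WP) * depth * 10
Step 2: AW = (0.33 - 0.08) * 71 * 10
Step 3: AW = 0.25 * 71 * 10
Step 4: AW = 177.5 mm

177.5


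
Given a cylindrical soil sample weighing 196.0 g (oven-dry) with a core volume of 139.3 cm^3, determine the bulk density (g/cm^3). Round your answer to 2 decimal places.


Step 1: Identify the formula: BD = dry mass / volume
Step 2: Substitute values: BD = 196.0 / 139.3
Step 3: BD = 1.41 g/cm^3

1.41


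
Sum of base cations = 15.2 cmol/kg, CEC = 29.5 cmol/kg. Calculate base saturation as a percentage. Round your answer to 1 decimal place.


Step 1: BS = 100 * (sum of bases) / CEC
Step 2: BS = 100 * 15.2 / 29.5
Step 3: BS = 51.5%

51.5


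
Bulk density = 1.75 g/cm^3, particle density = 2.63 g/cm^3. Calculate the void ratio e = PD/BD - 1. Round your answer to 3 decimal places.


Step 1: e = PD / BD - 1
Step 2: e = 2.63 / 1.75 - 1
Step 3: e = 1.50286 - 1
Step 4: e = 0.503

0.503


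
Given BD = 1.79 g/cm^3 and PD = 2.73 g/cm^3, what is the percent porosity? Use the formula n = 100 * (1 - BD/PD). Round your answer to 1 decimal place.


Step 1: Formula: n = 100 * (1 - BD / PD)
Step 2: n = 100 * (1 - 1.79 / 2.73)
Step 3: n = 100 * (1 - 0.65568)
Step 4: n = 34.4%

34.4


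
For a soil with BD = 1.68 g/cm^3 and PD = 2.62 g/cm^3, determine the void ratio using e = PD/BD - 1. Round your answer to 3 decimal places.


Step 1: e = PD / BD - 1
Step 2: e = 2.62 / 1.68 - 1
Step 3: e = 1.55952 - 1
Step 4: e = 0.56

0.56


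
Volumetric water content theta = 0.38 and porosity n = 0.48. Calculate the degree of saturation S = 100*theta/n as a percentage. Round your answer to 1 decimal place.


Step 1: S = 100 * theta_v / n
Step 2: S = 100 * 0.38 / 0.48
Step 3: S = 79.2%

79.2


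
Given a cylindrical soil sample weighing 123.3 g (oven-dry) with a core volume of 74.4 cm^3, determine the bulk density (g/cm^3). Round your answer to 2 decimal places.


Step 1: Identify the formula: BD = dry mass / volume
Step 2: Substitute values: BD = 123.3 / 74.4
Step 3: BD = 1.66 g/cm^3

1.66


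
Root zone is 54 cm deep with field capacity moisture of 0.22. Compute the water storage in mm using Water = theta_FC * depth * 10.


Step 1: Water (mm) = theta_FC * depth (cm) * 10
Step 2: Water = 0.22 * 54 * 10
Step 3: Water = 118.8 mm

118.8


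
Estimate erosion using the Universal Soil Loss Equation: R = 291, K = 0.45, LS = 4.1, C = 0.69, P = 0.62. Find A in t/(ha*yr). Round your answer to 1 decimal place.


Step 1: A = R * K * LS * C * P
Step 2: R * K = 291 * 0.45 = 130.95
Step 3: (R*K) * LS = 130.95 * 4.1 = 536.895
Step 4: * C * P = 536.895 * 0.69 * 0.62 = 229.7
Step 5: A = 229.7 t/(ha*yr)

229.7


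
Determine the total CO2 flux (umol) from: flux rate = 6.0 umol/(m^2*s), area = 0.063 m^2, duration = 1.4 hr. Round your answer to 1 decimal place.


Step 1: Convert time to seconds: 1.4 hr * 3600 = 5040.0 s
Step 2: Total = flux * area * time_s
Step 3: Total = 6.0 * 0.063 * 5040.0
Step 4: Total = 1905.1 umol

1905.1


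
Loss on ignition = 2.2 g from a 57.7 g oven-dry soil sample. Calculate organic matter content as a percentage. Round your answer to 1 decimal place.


Step 1: OM% = 100 * LOI / sample mass
Step 2: OM = 100 * 2.2 / 57.7
Step 3: OM = 3.8%

3.8


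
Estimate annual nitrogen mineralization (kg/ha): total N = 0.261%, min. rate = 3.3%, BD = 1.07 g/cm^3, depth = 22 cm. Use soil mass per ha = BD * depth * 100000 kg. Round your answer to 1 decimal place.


Step 1: Soil mass per ha = BD * depth * 100000 = 1.07 * 22 * 100000 = 2354000 kg
Step 2: Total N pool = soil mass * N%/100 = 2354000 * 0.261/100 = 6143.94 kg/ha
Step 3: N mineralized = N pool * rate%/100 = 6143.94 * 3.3/100 = 202.8 kg/ha/yr

202.8


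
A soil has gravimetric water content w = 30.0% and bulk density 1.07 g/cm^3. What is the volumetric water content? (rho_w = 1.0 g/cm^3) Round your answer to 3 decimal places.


Step 1: theta = (w / 100) * BD / rho_w
Step 2: theta = (30.0 / 100) * 1.07 / 1.0
Step 3: theta = 0.3 * 1.07
Step 4: theta = 0.321

0.321


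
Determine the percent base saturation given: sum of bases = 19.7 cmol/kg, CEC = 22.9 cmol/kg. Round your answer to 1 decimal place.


Step 1: BS = 100 * (sum of bases) / CEC
Step 2: BS = 100 * 19.7 / 22.9
Step 3: BS = 86.0%

86.0


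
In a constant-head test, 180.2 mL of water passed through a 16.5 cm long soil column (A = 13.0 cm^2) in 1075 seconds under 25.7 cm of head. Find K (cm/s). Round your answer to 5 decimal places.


Step 1: K = Q * L / (A * t * h)
Step 2: Numerator = 180.2 * 16.5 = 2973.3
Step 3: Denominator = 13.0 * 1075 * 25.7 = 359157.5
Step 4: K = 2973.3 / 359157.5 = 0.00828 cm/s

0.00828


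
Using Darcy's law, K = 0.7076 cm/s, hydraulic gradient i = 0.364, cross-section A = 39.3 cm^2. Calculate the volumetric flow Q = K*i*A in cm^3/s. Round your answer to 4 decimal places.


Step 1: Apply Darcy's law: Q = K * i * A
Step 2: Q = 0.7076 * 0.364 * 39.3
Step 3: Q = 10.1224 cm^3/s

10.1224


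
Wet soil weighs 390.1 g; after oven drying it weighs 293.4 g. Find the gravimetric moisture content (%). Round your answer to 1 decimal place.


Step 1: Water mass = wet - dry = 390.1 - 293.4 = 96.7 g
Step 2: w = 100 * water mass / dry mass
Step 3: w = 100 * 96.7 / 293.4 = 33.0%

33.0


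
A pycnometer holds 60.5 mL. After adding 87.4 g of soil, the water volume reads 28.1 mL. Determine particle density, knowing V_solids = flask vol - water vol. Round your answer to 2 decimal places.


Step 1: Volume of solids = flask volume - water volume with soil
Step 2: V_solids = 60.5 - 28.1 = 32.4 mL
Step 3: Particle density = mass / V_solids = 87.4 / 32.4 = 2.7 g/cm^3

2.7


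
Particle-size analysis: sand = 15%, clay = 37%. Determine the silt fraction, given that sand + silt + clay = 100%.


Step 1: sand + silt + clay = 100%
Step 2: silt = 100 - sand - clay
Step 3: silt = 100 - 15 - 37
Step 4: silt = 48%

48


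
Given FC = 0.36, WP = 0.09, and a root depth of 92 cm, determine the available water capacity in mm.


Step 1: Available water = (FC - WP) * depth * 10
Step 2: AW = (0.36 - 0.09) * 92 * 10
Step 3: AW = 0.27 * 92 * 10
Step 4: AW = 248.4 mm

248.4


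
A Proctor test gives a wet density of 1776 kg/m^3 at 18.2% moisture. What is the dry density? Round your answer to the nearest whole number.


Step 1: Dry density = wet density / (1 + w/100)
Step 2: Dry density = 1776 / (1 + 18.2/100)
Step 3: Dry density = 1776 / 1.182
Step 4: Dry density = 1503 kg/m^3

1503


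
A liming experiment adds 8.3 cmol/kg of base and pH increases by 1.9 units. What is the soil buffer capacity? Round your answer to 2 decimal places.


Step 1: BC = change in base / change in pH
Step 2: BC = 8.3 / 1.9
Step 3: BC = 4.37 cmol/(kg*pH unit)

4.37


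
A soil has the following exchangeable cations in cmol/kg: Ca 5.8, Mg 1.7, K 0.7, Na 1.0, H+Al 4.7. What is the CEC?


Step 1: CEC = Ca + Mg + K + Na + (H+Al)
Step 2: CEC = 5.8 + 1.7 + 0.7 + 1.0 + 4.7
Step 3: CEC = 13.9 cmol/kg

13.9


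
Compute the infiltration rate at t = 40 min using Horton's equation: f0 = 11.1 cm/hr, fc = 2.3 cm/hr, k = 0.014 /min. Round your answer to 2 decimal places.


Step 1: f = fc + (f0 - fc) * exp(-k * t)
Step 2: exp(-0.014 * 40) = 0.571209
Step 3: f = 2.3 + (11.1 - 2.3) * 0.571209
Step 4: f = 2.3 + 8.8 * 0.571209
Step 5: f = 7.33 cm/hr

7.33


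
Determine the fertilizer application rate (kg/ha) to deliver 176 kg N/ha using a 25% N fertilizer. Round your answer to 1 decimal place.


Step 1: Fertilizer rate = target N / (N content / 100)
Step 2: Rate = 176 / (25 / 100)
Step 3: Rate = 176 / 0.25
Step 4: Rate = 704.0 kg/ha

704.0


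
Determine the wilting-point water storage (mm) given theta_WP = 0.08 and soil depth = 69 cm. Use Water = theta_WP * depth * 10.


Step 1: Water (mm) = theta_WP * depth * 10
Step 2: Water = 0.08 * 69 * 10
Step 3: Water = 55.2 mm

55.2


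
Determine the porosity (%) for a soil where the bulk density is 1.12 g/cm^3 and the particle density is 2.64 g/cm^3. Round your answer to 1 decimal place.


Step 1: Formula: n = 100 * (1 - BD / PD)
Step 2: n = 100 * (1 - 1.12 / 2.64)
Step 3: n = 100 * (1 - 0.42424)
Step 4: n = 57.6%

57.6


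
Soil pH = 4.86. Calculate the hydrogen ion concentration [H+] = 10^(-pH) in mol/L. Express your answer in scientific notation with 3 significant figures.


Step 1: [H+] = 10^(-pH)
Step 2: [H+] = 10^(-4.86)
Step 3: [H+] = 1.38e-05 mol/L

1.38e-05


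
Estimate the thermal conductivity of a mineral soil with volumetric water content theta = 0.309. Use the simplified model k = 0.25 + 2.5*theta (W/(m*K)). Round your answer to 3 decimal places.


Step 1: k = 0.25 + 2.5 * theta
Step 2: k = 0.25 + 2.5 * 0.309
Step 3: k = 0.25 + 0.773
Step 4: k = 1.023 W/(m*K)

1.023


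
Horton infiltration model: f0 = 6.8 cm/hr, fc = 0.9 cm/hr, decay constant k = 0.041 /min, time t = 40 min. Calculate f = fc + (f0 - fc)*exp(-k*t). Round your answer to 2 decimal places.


Step 1: f = fc + (f0 - fc) * exp(-k * t)
Step 2: exp(-0.041 * 40) = 0.19398
Step 3: f = 0.9 + (6.8 - 0.9) * 0.19398
Step 4: f = 0.9 + 5.9 * 0.19398
Step 5: f = 2.04 cm/hr

2.04


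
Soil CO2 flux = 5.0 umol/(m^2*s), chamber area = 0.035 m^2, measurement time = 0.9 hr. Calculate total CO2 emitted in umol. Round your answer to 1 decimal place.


Step 1: Convert time to seconds: 0.9 hr * 3600 = 3240.0 s
Step 2: Total = flux * area * time_s
Step 3: Total = 5.0 * 0.035 * 3240.0
Step 4: Total = 567.0 umol

567.0


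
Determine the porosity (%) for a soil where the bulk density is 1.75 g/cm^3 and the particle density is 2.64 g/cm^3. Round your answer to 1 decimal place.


Step 1: Formula: n = 100 * (1 - BD / PD)
Step 2: n = 100 * (1 - 1.75 / 2.64)
Step 3: n = 100 * (1 - 0.66288)
Step 4: n = 33.7%

33.7


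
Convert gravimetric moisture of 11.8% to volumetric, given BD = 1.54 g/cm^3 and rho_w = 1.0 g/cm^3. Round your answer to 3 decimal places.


Step 1: theta = (w / 100) * BD / rho_w
Step 2: theta = (11.8 / 100) * 1.54 / 1.0
Step 3: theta = 0.118 * 1.54
Step 4: theta = 0.182

0.182


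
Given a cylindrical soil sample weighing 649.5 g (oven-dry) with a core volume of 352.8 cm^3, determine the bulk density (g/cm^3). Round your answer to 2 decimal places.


Step 1: Identify the formula: BD = dry mass / volume
Step 2: Substitute values: BD = 649.5 / 352.8
Step 3: BD = 1.84 g/cm^3

1.84


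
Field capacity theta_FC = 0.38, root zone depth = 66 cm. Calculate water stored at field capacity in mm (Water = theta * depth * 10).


Step 1: Water (mm) = theta_FC * depth (cm) * 10
Step 2: Water = 0.38 * 66 * 10
Step 3: Water = 250.8 mm

250.8


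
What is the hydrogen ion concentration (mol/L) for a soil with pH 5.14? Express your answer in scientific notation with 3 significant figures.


Step 1: [H+] = 10^(-pH)
Step 2: [H+] = 10^(-5.14)
Step 3: [H+] = 7.24e-06 mol/L

7.24e-06


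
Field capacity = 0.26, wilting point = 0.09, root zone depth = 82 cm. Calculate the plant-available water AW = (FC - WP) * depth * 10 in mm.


Step 1: Available water = (FC - WP) * depth * 10
Step 2: AW = (0.26 - 0.09) * 82 * 10
Step 3: AW = 0.17 * 82 * 10
Step 4: AW = 139.4 mm

139.4


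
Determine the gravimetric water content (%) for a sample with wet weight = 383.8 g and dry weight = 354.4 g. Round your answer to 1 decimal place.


Step 1: Water mass = wet - dry = 383.8 - 354.4 = 29.4 g
Step 2: w = 100 * water mass / dry mass
Step 3: w = 100 * 29.4 / 354.4 = 8.3%

8.3


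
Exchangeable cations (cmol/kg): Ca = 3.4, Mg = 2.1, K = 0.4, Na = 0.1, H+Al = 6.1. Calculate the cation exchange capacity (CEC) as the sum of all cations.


Step 1: CEC = Ca + Mg + K + Na + (H+Al)
Step 2: CEC = 3.4 + 2.1 + 0.4 + 0.1 + 6.1
Step 3: CEC = 12.1 cmol/kg

12.1


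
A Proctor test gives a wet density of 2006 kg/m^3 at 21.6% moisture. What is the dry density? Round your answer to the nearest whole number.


Step 1: Dry density = wet density / (1 + w/100)
Step 2: Dry density = 2006 / (1 + 21.6/100)
Step 3: Dry density = 2006 / 1.216
Step 4: Dry density = 1650 kg/m^3

1650


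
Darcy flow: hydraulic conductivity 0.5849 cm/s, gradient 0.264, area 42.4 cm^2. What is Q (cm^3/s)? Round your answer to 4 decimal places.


Step 1: Apply Darcy's law: Q = K * i * A
Step 2: Q = 0.5849 * 0.264 * 42.4
Step 3: Q = 6.5471 cm^3/s

6.5471


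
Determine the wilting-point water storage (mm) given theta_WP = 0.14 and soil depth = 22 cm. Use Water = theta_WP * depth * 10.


Step 1: Water (mm) = theta_WP * depth * 10
Step 2: Water = 0.14 * 22 * 10
Step 3: Water = 30.8 mm

30.8


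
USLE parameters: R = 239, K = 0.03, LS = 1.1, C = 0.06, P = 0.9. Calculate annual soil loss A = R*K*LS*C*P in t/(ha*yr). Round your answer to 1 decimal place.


Step 1: A = R * K * LS * C * P
Step 2: R * K = 239 * 0.03 = 7.17
Step 3: (R*K) * LS = 7.17 * 1.1 = 7.887
Step 4: * C * P = 7.887 * 0.06 * 0.9 = 0.4
Step 5: A = 0.4 t/(ha*yr)

0.4


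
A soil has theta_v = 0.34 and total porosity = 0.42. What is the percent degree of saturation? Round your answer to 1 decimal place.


Step 1: S = 100 * theta_v / n
Step 2: S = 100 * 0.34 / 0.42
Step 3: S = 81.0%

81.0


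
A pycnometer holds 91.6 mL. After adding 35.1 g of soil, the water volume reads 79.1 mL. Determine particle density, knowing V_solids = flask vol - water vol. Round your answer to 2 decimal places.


Step 1: Volume of solids = flask volume - water volume with soil
Step 2: V_solids = 91.6 - 79.1 = 12.5 mL
Step 3: Particle density = mass / V_solids = 35.1 / 12.5 = 2.81 g/cm^3

2.81


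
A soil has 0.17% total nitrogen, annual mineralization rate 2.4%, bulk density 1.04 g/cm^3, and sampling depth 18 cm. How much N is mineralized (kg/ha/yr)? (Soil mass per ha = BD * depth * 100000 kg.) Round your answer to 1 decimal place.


Step 1: Soil mass per ha = BD * depth * 100000 = 1.04 * 18 * 100000 = 1872000 kg
Step 2: Total N pool = soil mass * N%/100 = 1872000 * 0.17/100 = 3182.4 kg/ha
Step 3: N mineralized = N pool * rate%/100 = 3182.4 * 2.4/100 = 76.4 kg/ha/yr

76.4


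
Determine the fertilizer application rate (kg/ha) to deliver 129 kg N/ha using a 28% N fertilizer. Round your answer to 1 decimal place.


Step 1: Fertilizer rate = target N / (N content / 100)
Step 2: Rate = 129 / (28 / 100)
Step 3: Rate = 129 / 0.28
Step 4: Rate = 460.7 kg/ha

460.7


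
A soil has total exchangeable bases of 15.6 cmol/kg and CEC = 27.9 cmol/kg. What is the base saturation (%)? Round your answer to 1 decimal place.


Step 1: BS = 100 * (sum of bases) / CEC
Step 2: BS = 100 * 15.6 / 27.9
Step 3: BS = 55.9%

55.9


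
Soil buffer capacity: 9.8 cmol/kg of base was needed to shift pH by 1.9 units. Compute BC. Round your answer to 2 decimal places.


Step 1: BC = change in base / change in pH
Step 2: BC = 9.8 / 1.9
Step 3: BC = 5.16 cmol/(kg*pH unit)

5.16


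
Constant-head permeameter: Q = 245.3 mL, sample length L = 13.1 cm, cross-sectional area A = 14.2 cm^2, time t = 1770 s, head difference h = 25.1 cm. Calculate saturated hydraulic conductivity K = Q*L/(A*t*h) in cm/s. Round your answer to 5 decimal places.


Step 1: K = Q * L / (A * t * h)
Step 2: Numerator = 245.3 * 13.1 = 3213.43
Step 3: Denominator = 14.2 * 1770 * 25.1 = 630863.4
Step 4: K = 3213.43 / 630863.4 = 0.00509 cm/s

0.00509


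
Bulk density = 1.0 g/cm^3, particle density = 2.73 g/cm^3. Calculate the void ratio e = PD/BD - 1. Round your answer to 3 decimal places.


Step 1: e = PD / BD - 1
Step 2: e = 2.73 / 1.0 - 1
Step 3: e = 2.73 - 1
Step 4: e = 1.73

1.73


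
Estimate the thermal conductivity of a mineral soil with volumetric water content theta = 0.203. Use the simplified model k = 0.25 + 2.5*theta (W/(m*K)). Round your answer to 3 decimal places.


Step 1: k = 0.25 + 2.5 * theta
Step 2: k = 0.25 + 2.5 * 0.203
Step 3: k = 0.25 + 0.508
Step 4: k = 0.758 W/(m*K)

0.758


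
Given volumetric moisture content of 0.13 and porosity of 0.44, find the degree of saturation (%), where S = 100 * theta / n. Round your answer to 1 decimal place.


Step 1: S = 100 * theta_v / n
Step 2: S = 100 * 0.13 / 0.44
Step 3: S = 29.5%

29.5


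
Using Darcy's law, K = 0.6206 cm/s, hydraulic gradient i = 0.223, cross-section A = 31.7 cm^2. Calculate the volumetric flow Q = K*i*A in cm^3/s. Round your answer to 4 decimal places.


Step 1: Apply Darcy's law: Q = K * i * A
Step 2: Q = 0.6206 * 0.223 * 31.7
Step 3: Q = 4.3871 cm^3/s

4.3871


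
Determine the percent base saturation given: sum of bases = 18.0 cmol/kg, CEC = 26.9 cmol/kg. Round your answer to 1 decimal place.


Step 1: BS = 100 * (sum of bases) / CEC
Step 2: BS = 100 * 18.0 / 26.9
Step 3: BS = 66.9%

66.9


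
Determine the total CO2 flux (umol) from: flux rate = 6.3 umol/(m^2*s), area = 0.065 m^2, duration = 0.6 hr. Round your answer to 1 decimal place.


Step 1: Convert time to seconds: 0.6 hr * 3600 = 2160.0 s
Step 2: Total = flux * area * time_s
Step 3: Total = 6.3 * 0.065 * 2160.0
Step 4: Total = 884.5 umol

884.5


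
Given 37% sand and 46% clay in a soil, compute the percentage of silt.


Step 1: sand + silt + clay = 100%
Step 2: silt = 100 - sand - clay
Step 3: silt = 100 - 37 - 46
Step 4: silt = 17%

17


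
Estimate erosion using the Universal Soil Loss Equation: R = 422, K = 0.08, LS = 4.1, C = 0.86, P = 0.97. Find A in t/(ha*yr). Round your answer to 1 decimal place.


Step 1: A = R * K * LS * C * P
Step 2: R * K = 422 * 0.08 = 33.76
Step 3: (R*K) * LS = 33.76 * 4.1 = 138.416
Step 4: * C * P = 138.416 * 0.86 * 0.97 = 115.5
Step 5: A = 115.5 t/(ha*yr)

115.5


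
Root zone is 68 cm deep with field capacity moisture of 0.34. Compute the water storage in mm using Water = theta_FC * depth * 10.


Step 1: Water (mm) = theta_FC * depth (cm) * 10
Step 2: Water = 0.34 * 68 * 10
Step 3: Water = 231.2 mm

231.2


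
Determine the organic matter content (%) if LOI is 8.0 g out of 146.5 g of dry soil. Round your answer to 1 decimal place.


Step 1: OM% = 100 * LOI / sample mass
Step 2: OM = 100 * 8.0 / 146.5
Step 3: OM = 5.5%

5.5


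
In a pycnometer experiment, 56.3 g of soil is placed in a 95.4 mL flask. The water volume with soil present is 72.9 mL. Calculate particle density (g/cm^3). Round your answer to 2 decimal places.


Step 1: Volume of solids = flask volume - water volume with soil
Step 2: V_solids = 95.4 - 72.9 = 22.5 mL
Step 3: Particle density = mass / V_solids = 56.3 / 22.5 = 2.5 g/cm^3

2.5


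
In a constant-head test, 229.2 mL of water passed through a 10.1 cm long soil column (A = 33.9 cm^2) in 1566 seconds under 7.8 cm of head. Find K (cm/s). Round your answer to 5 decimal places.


Step 1: K = Q * L / (A * t * h)
Step 2: Numerator = 229.2 * 10.1 = 2314.92
Step 3: Denominator = 33.9 * 1566 * 7.8 = 414081.72
Step 4: K = 2314.92 / 414081.72 = 0.00559 cm/s

0.00559


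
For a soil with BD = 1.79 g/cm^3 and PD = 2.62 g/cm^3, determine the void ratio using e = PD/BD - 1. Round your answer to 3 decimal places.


Step 1: e = PD / BD - 1
Step 2: e = 2.62 / 1.79 - 1
Step 3: e = 1.46369 - 1
Step 4: e = 0.464

0.464


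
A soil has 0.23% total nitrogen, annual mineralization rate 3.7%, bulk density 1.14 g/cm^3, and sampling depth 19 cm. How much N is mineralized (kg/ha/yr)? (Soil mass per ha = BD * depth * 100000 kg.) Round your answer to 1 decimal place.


Step 1: Soil mass per ha = BD * depth * 100000 = 1.14 * 19 * 100000 = 2166000 kg
Step 2: Total N pool = soil mass * N%/100 = 2166000 * 0.23/100 = 4981.8 kg/ha
Step 3: N mineralized = N pool * rate%/100 = 4981.8 * 3.7/100 = 184.3 kg/ha/yr

184.3


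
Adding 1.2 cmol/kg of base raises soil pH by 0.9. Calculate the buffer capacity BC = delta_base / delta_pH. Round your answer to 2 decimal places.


Step 1: BC = change in base / change in pH
Step 2: BC = 1.2 / 0.9
Step 3: BC = 1.33 cmol/(kg*pH unit)

1.33
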